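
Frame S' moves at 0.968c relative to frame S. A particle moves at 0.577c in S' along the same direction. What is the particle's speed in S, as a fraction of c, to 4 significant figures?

u ≈ 0.9913c

Relativistic velocity addition: u = (u' + v)/(1 + u'v/c²)
= (0.577 + 0.968)/(1 + 0.577×0.968) = 1.545/1.55854 = 0.9913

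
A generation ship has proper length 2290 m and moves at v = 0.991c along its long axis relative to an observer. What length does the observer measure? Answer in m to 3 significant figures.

L ≈ 307 m

γ = 1/√(1 − 0.991²) = 7.4704
Length contraction: L = L₀/γ = 2290/7.4704 = 307 m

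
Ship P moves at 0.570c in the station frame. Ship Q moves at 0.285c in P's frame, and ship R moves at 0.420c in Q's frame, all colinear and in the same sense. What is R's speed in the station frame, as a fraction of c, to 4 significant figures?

u ≈ 0.8828c

Compose boost 2: (0.285 + 0.570)/(1 + 0.285×0.570) = 0.8550/1.16245 = 0.735516
Compose boost 3: (0.420 + 0.735516)/(1 + 0.420×0.735516) = 1.15552/1.30892 = 0.8828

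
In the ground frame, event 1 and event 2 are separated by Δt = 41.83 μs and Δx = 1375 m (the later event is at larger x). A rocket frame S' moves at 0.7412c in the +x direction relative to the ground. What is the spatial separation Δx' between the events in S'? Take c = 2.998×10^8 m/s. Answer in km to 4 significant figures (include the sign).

Δx' ≈ -11.80 km

γ = 1/√(1 − 0.7412²) = 1.48968
Δx' = γ(Δx − vΔt) = 1.48968 × (1375 m − 0.7412×(2.998×10^8 m/s)×41.83×10^-6 s)
= 1.48968 × (-7920.12 m) = -11.80 km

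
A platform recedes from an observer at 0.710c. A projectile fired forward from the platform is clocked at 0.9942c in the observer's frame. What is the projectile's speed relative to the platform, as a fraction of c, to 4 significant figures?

Inverse velocity addition: u' = (u − v)/(1 − uv/c²)
= (0.9942 − 0.710)/(1 − 0.9942×0.710) = 0.2842/0.294118 = 0.9663

u' ≈ 0.9663c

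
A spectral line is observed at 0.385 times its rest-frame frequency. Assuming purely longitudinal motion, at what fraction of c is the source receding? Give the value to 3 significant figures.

f_obs/f_src = √((1−β)/(1+β)) = 0.385  ⇒  (1−β)/(1+β) = 0.14822
β = |1 − D²|/(1 + D²) = |1 − 0.14822|/(1 + 0.14822) = 0.742

β ≈ 0.742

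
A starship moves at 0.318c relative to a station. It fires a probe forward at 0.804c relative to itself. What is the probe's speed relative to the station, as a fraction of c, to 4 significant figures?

u ≈ 0.8935c

Relativistic velocity addition: u = (u' + v)/(1 + u'v/c²)
= (0.804 + 0.318)/(1 + 0.804×0.318) = 1.122/1.25567 = 0.8935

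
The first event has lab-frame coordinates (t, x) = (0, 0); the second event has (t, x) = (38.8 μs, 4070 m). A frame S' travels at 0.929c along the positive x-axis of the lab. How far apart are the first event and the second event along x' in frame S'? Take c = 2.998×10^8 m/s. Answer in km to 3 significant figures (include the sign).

Δx' ≈ -18.2 km

γ = 1/√(1 − 0.929²) = 2.7021
Δx' = γ(Δx − vΔt) = 2.7021 × (4070 m − 0.929×(2.998×10^8 m/s)×38.8×10^-6 s)
= 2.7021 × (-6736.4 m) = -18.2 km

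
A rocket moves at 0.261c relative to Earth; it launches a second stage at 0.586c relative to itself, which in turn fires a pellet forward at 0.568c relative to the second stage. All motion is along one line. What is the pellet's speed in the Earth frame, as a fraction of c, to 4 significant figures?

Compose boost 2: (0.586 + 0.261)/(1 + 0.586×0.261) = 0.8470/1.15295 = 0.734640
Compose boost 3: (0.568 + 0.734640)/(1 + 0.568×0.734640) = 1.30264/1.41728 = 0.9191

u ≈ 0.9191c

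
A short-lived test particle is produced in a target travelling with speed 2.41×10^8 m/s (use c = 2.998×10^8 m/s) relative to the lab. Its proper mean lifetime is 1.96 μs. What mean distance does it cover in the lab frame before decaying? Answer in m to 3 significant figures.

β = v/c = 2.41×10^8 / 2.998×10^8 = 0.80387
γ = 1/√(1 − 0.80387²) = 1.6812
Dilated lifetime: Δt = γτ₀ = 1.6812 × 1.96 μs = 3.2952 μs
d = vΔt = 0.80387c × 3.2952 μs = 2.4100×10^8 m/s × 3.2952×10^-6 s = 794 m

d ≈ 794 m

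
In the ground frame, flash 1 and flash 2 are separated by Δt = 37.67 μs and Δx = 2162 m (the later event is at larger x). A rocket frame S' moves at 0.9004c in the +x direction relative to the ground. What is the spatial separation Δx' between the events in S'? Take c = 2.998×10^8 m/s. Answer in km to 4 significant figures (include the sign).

Δx' ≈ -18.40 km

γ = 1/√(1 − 0.9004²) = 2.29852
Δx' = γ(Δx − vΔt) = 2.29852 × (2162 m − 0.9004×(2.998×10^8 m/s)×37.67×10^-6 s)
= 2.29852 × (-8006.64 m) = -18.40 km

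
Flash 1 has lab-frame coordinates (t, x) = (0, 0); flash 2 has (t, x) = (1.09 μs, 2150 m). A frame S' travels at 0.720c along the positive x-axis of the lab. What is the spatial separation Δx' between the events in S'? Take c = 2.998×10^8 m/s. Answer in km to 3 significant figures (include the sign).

γ = 1/√(1 − 0.720²) = 1.4410
Δx' = γ(Δx − vΔt) = 1.4410 × (2150 m − 0.720×(2.998×10^8 m/s)×1.09×10^-6 s)
= 1.4410 × (1914.7 m) = 2.76 km

Δx' ≈ 2.76 km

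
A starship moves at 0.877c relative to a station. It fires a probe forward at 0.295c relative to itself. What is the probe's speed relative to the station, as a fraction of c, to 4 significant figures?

Relativistic velocity addition: u = (u' + v)/(1 + u'v/c²)
= (0.295 + 0.877)/(1 + 0.295×0.877) = 1.172/1.25872 = 0.9311

u ≈ 0.9311c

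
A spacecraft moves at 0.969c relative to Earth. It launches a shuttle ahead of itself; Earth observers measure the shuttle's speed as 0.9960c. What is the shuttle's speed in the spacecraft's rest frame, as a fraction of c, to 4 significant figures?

Inverse velocity addition: u' = (u − v)/(1 − uv/c²)
= (0.9960 − 0.969)/(1 − 0.9960×0.969) = 0.02700/0.0348760 = 0.7742

u' ≈ 0.7742c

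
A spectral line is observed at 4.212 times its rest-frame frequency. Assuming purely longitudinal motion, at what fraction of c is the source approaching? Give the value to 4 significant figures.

β ≈ 0.8933

f_obs/f_src = √((1+β)/(1−β)) = 4.212  ⇒  (1+β)/(1−β) = 17.7409
β = |1 − D²|/(1 + D²) = |1 − 17.7409|/(1 + 17.7409) = 0.8933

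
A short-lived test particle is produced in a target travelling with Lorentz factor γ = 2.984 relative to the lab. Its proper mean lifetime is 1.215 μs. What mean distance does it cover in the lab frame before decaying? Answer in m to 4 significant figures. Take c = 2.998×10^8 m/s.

β = √(1 − 1/γ²) = √(1 − 1/2.984²) = 0.942175
Dilated lifetime: Δt = γτ₀ = 2.984 × 1.215 μs = 3.62556 μs
d = vΔt = 0.942175c × 3.62556 μs = 2.82464×10^8 m/s × 3.62556×10^-6 s = 1024 m

d ≈ 1024 m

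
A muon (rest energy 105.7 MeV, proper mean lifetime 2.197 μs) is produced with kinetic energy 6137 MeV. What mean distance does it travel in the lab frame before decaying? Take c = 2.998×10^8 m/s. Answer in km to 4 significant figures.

γ = 1 + K/(m₀c²) = 1 + 6137/105.7 = 59.0605
β = √(1 − 1/γ²) = 0.999857
Dilated lifetime: γτ₀ = 59.0605 × 2.197 μs = 129.756 μs
d = βc·γτ₀ = 0.999857 × (2.998×10^8 m/s) × 0.000129756 s = 38.90 km

d ≈ 38.90 km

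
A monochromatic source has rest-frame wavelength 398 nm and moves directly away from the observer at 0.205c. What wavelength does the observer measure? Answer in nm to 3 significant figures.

λ_obs ≈ 490 nm

Relativistic Doppler: λ_obs = λ_src √((1+β)/(1−β))
= 398 × √(1.2050/0.79500) = 398 × 1.2311 = 490 nm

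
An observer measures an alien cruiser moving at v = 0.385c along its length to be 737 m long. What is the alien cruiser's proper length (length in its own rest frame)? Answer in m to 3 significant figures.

L₀ ≈ 799 m

γ = 1/√(1 − 0.385²) = 1.0835
L₀ = γL = 1.0835 × 737 = 799 m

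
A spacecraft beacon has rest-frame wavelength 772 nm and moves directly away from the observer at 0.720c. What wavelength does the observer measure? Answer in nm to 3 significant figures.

λ_obs ≈ 1910 nm

Relativistic Doppler: λ_obs = λ_src √((1+β)/(1−β))
= 772 × √(1.7200/0.28000) = 772 × 2.4785 = 1910 nm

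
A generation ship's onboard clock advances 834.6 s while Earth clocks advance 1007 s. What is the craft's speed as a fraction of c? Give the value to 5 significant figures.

β ≈ 0.55955

γ = Δt/τ₀ = 1007/834.6 = 1.206566
β = √(1 − 1/γ²) = √(1 − 1/1.206566²) = 0.55955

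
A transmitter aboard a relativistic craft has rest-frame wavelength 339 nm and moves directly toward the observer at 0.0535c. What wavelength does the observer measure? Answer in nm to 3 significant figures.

Relativistic Doppler: λ_obs = λ_src √((1−β)/(1+β))
= 339 × √(0.94650/1.0535) = 339 × 0.94786 = 321 nm

λ_obs ≈ 321 nm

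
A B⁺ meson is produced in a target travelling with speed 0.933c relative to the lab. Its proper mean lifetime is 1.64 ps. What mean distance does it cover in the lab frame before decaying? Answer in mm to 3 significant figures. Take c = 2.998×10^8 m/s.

γ = 1/√(1 − 0.933²) = 2.7787
Dilated lifetime: Δt = γτ₀ = 2.7787 × 1.64 ps = 4.5571 ps
d = vΔt = 0.933c × 4.5571 ps = 2.7971×10^8 m/s × 4.5571×10^-12 s = 1.27 mm

d ≈ 1.27 mm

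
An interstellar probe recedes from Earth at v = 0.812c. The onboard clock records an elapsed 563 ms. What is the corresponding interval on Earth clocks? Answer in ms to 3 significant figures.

Δt ≈ 965 ms

γ = 1/√(1 − 0.812²) = 1.7133
Time dilation: Δt = γτ₀ = 1.7133 × 563 ms = 965 ms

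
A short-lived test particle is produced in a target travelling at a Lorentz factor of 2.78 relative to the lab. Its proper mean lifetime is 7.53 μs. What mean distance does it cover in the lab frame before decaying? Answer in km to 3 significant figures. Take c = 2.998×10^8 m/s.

d ≈ 5.86 km

β = √(1 − 1/γ²) = √(1 − 1/2.78²) = 0.93306
Dilated lifetime: Δt = γτ₀ = 2.78 × 7.53 μs = 20.933 μs
d = vΔt = 0.93306c × 20.933 μs = 2.7973×10^8 m/s × 2.0933×10^-5 s = 5.86 km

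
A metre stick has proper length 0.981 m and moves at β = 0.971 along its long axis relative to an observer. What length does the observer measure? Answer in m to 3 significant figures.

γ = 1/√(1 − 0.971²) = 4.1827
Length contraction: L = L₀/γ = 0.981/4.1827 = 0.235 m

L ≈ 0.235 m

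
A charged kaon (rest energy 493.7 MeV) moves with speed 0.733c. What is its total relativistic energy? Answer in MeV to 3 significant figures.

E ≈ 726 MeV

γ = 1/√(1 − 0.733²) = 1.4701
E = γm₀c² = 1.4701 × 493.7 MeV = 726 MeV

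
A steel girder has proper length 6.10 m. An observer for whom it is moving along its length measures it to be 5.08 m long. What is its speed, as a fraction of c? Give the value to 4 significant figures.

β ≈ 0.5536

γ = L₀/L = 6.10/5.08 = 1.20079
β = √(1 − 1/γ²) = 0.5536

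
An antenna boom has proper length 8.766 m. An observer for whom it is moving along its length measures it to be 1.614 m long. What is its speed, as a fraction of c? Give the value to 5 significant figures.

γ = L₀/L = 8.766/1.614 = 5.431227
β = √(1 − 1/γ²) = 0.98290

β ≈ 0.98290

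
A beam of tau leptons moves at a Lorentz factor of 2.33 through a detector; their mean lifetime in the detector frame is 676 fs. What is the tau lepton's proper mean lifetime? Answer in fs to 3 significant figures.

γ = 2.33 (given)
Proper time: τ₀ = Δt/γ = 676/2.33 = 290 fs

τ₀ ≈ 290 fs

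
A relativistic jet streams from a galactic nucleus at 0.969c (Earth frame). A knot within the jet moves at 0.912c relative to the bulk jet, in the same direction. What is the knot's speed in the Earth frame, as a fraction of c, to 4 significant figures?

Relativistic velocity addition: u = (u' + v)/(1 + u'v/c²)
= (0.912 + 0.969)/(1 + 0.912×0.969) = 1.881/1.88373 = 0.9986

u ≈ 0.9986c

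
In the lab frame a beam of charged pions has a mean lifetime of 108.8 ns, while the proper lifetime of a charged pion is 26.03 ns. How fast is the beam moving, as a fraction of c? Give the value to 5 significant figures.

β ≈ 0.97096

γ = Δt/τ₀ = 108.8/26.03 = 4.179793
β = √(1 − 1/γ²) = √(1 − 1/4.179793²) = 0.97096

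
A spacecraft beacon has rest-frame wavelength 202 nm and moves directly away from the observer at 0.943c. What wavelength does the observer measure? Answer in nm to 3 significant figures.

Relativistic Doppler: λ_obs = λ_src √((1+β)/(1−β))
= 202 × √(1.9430/0.057000) = 202 × 5.8385 = 1180 nm

λ_obs ≈ 1180 nm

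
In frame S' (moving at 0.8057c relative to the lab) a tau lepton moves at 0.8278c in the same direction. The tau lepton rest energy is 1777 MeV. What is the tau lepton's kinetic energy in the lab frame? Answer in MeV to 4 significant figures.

K ≈ 7137 MeV

u_lab = (0.8278 + 0.8057)/(1 + 0.8278×0.8057) = 0.9799284
γ = 1/√(1 − 0.9799284²) = 5.01631
K = (γ − 1)m₀c² = (5.01631 − 1) × 1777 = 4.01631 × 1777 = 7137 MeV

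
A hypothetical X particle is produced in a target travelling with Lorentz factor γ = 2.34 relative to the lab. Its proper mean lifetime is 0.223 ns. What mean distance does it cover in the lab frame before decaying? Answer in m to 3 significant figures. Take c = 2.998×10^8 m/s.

d ≈ 0.141 m

β = √(1 − 1/γ²) = √(1 − 1/2.34²) = 0.90409
Dilated lifetime: Δt = γτ₀ = 2.34 × 0.223 ns = 0.52182 ns
d = vΔt = 0.90409c × 0.52182 ns = 2.7105×10^8 m/s × 5.2182×10^-10 s = 0.141 m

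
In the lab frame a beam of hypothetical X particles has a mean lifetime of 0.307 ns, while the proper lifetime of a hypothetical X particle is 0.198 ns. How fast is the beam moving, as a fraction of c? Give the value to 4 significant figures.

β ≈ 0.7642

γ = Δt/τ₀ = 0.307/0.198 = 1.55051
β = √(1 − 1/γ²) = √(1 − 1/1.55051²) = 0.7642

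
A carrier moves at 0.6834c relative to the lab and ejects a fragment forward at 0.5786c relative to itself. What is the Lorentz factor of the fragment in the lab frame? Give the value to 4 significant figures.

γ ≈ 2.344

u_lab = (0.5786 + 0.6834)/(1 + 0.5786×0.6834) = 1.2620/1.395415 = 0.9043903
γ = 1/√(1 − 0.9043903²) = 2.344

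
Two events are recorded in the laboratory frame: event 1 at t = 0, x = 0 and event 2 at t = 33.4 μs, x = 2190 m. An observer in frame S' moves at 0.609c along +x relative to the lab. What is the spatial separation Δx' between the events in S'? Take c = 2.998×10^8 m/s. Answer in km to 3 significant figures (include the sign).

Δx' ≈ -4.93 km

γ = 1/√(1 − 0.609²) = 1.2608
Δx' = γ(Δx − vΔt) = 1.2608 × (2190 m − 0.609×(2.998×10^8 m/s)×33.4×10^-6 s)
= 1.2608 × (-3908.1 m) = -4.93 km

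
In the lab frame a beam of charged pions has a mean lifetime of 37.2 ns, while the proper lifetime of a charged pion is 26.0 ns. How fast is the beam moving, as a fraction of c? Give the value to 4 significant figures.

γ = Δt/τ₀ = 37.2/26.0 = 1.43077
β = √(1 − 1/γ²) = √(1 − 1/1.43077²) = 0.7152

β ≈ 0.7152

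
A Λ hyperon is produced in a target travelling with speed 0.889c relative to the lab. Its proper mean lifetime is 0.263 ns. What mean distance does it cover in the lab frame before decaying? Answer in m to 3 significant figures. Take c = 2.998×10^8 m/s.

γ = 1/√(1 − 0.889²) = 2.1838
Dilated lifetime: Δt = γτ₀ = 2.1838 × 0.263 ns = 0.57435 ns
d = vΔt = 0.889c × 0.57435 ns = 2.6652×10^8 m/s × 5.7435×10^-10 s = 0.153 m

d ≈ 0.153 m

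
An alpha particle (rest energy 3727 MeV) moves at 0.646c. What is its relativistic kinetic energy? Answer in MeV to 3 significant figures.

K ≈ 1160 MeV

γ = 1/√(1 − 0.646²) = 1.3100
K = (γ − 1)m₀c² = (1.3100 − 1) × 3727 MeV = 0.31004 × 3727 MeV = 1160 MeV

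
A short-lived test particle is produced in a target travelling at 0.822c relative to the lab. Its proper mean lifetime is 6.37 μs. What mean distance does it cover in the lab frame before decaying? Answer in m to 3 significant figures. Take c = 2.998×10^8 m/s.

γ = 1/√(1 − 0.822²) = 1.7560
Dilated lifetime: Δt = γτ₀ = 1.7560 × 6.37 μs = 11.185 μs
d = vΔt = 0.822c × 11.185 μs = 2.4644×10^8 m/s × 1.1185×10^-5 s = 2760 m

d ≈ 2760 m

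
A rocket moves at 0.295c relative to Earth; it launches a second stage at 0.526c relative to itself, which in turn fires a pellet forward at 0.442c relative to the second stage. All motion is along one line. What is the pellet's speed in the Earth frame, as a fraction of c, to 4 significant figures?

u ≈ 0.8772c

Compose boost 2: (0.526 + 0.295)/(1 + 0.526×0.295) = 0.8210/1.15517 = 0.710718
Compose boost 3: (0.442 + 0.710718)/(1 + 0.442×0.710718) = 1.15272/1.31414 = 0.8772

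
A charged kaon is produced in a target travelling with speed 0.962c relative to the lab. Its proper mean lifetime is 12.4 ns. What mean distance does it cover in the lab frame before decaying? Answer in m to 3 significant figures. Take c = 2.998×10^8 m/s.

d ≈ 13.1 m

γ = 1/√(1 − 0.962²) = 3.6623
Dilated lifetime: Δt = γτ₀ = 3.6623 × 12.4 ns = 45.413 ns
d = vΔt = 0.962c × 45.413 ns = 2.8841×10^8 m/s × 4.5413×10^-8 s = 13.1 m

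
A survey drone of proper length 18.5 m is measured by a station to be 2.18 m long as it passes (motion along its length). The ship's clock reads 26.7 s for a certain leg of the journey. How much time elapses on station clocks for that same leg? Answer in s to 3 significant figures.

Δt ≈ 227 s

Length contraction ⇒ γ = L₀/L = 18.5/2.18 = 8.4862
Time dilation: Δt = γτ₀ = 8.4862 × 26.7 s = 227 s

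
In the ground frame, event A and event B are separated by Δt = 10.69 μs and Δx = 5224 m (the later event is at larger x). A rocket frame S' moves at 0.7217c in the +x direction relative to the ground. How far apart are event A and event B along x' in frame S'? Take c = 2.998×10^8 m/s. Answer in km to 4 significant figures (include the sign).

Δx' ≈ 4.205 km

γ = 1/√(1 − 0.7217²) = 1.44466
Δx' = γ(Δx − vΔt) = 1.44466 × (5224 m − 0.7217×(2.998×10^8 m/s)×10.69×10^-6 s)
= 1.44466 × (2911.05 m) = 4.205 km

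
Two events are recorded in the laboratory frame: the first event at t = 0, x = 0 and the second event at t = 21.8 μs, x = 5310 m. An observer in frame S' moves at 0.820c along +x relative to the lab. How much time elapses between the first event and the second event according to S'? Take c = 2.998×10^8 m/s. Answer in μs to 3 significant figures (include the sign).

Δt' ≈ 12.7 μs

γ = 1/√(1 − 0.820²) = 1.7471
Δt' = γ(Δt − vΔx/c²) = 1.7471 × (21.8 μs − 0.820×5310 m / (2.998×10^8 m/s))
= 1.7471 × (7.2763 μs) = 12.7 μs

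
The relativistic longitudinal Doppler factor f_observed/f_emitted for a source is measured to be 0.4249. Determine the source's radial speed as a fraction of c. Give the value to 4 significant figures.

f_obs/f_src = √((1−β)/(1+β)) = 0.4249  ⇒  (1−β)/(1+β) = 0.180540
β = |1 − D²|/(1 + D²) = |1 − 0.180540|/(1 + 0.180540) = 0.6941

β ≈ 0.6941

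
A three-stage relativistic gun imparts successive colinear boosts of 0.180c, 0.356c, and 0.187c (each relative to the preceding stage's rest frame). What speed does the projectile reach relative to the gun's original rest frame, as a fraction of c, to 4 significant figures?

u ≈ 0.6313c

Compose boost 2: (0.356 + 0.180)/(1 + 0.356×0.180) = 0.5360/1.06408 = 0.503722
Compose boost 3: (0.187 + 0.503722)/(1 + 0.187×0.503722) = 0.690722/1.09420 = 0.6313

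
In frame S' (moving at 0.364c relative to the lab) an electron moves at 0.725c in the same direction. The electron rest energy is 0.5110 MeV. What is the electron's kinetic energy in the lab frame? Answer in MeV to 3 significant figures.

K ≈ 0.496 MeV

u_lab = (0.725 + 0.364)/(1 + 0.725×0.364) = 0.861619
γ = 1/√(1 − 0.861619²) = 1.9702
K = (γ − 1)m₀c² = (1.9702 − 1) × 0.5110 = 0.97023 × 0.5110 = 0.496 MeV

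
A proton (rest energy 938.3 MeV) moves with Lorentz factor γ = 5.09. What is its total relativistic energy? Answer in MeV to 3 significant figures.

γ = 5.09 (given)
E = γm₀c² = 5.09 × 938.3 MeV = 4780 MeV

E ≈ 4780 MeV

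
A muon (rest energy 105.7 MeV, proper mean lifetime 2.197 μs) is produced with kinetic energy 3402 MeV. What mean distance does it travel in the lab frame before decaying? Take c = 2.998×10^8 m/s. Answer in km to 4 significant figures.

γ = 1 + K/(m₀c²) = 1 + 3402/105.7 = 33.1854
β = √(1 − 1/γ²) = 0.999546
Dilated lifetime: γτ₀ = 33.1854 × 2.197 μs = 72.9084 μs
d = βc·γτ₀ = 0.999546 × (2.998×10^8 m/s) × 7.29084×10^-5 s = 21.85 km

d ≈ 21.85 km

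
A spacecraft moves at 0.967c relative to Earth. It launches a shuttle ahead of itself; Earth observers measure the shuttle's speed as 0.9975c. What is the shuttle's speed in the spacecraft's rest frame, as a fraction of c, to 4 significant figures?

Inverse velocity addition: u' = (u − v)/(1 − uv/c²)
= (0.9975 − 0.967)/(1 − 0.9975×0.967) = 0.03050/0.0354175 = 0.8612

u' ≈ 0.8612c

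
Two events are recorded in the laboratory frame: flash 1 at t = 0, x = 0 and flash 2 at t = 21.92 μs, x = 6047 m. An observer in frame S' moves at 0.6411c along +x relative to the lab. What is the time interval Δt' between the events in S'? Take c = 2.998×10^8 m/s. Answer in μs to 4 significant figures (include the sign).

γ = 1/√(1 − 0.6411²) = 1.30300
Δt' = γ(Δt − vΔx/c²) = 1.30300 × (21.92 μs − 0.6411×6047 m / (2.998×10^8 m/s))
= 1.30300 × (8.98894 μs) = 11.71 μs

Δt' ≈ 11.71 μs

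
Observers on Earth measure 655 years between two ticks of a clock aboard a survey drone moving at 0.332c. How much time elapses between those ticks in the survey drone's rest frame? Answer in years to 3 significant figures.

τ₀ ≈ 618 years

γ = 1/√(1 − 0.332²) = 1.0601
Proper time: τ₀ = Δt/γ = 655/1.0601 = 618 years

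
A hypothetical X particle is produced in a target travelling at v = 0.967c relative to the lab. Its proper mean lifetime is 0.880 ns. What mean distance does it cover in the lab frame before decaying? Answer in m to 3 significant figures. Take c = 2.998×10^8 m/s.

d ≈ 1.00 m

γ = 1/√(1 − 0.967²) = 3.9250
Dilated lifetime: Δt = γτ₀ = 3.9250 × 0.880 ns = 3.4540 ns
d = vΔt = 0.967c × 3.4540 ns = 2.8991×10^8 m/s × 3.4540×10^-9 s = 1.00 m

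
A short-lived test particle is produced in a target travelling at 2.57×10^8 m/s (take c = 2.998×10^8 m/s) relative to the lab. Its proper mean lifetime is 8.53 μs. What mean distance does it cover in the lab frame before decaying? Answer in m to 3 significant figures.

d ≈ 4260 m

β = v/c = 2.57×10^8 / 2.998×10^8 = 0.85724
γ = 1/√(1 − 0.85724²) = 1.9420
Dilated lifetime: Δt = γτ₀ = 1.9420 × 8.53 μs = 16.566 μs
d = vΔt = 0.85724c × 16.566 μs = 2.5700×10^8 m/s × 1.6566×10^-5 s = 4260 m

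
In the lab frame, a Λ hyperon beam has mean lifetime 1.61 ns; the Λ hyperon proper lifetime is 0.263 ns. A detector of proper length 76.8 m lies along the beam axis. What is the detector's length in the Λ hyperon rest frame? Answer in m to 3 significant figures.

L ≈ 12.5 m

Time dilation ⇒ γ = Δt/τ₀ = 1.61/0.263 = 6.1217
Length contraction: L = L₀/γ = 76.8/6.1217 = 12.5 m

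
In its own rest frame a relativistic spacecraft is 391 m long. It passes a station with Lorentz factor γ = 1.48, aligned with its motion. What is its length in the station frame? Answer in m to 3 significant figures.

γ = 1.48 (given)
Length contraction: L = L₀/γ = 391/1.48 = 264 m

L ≈ 264 m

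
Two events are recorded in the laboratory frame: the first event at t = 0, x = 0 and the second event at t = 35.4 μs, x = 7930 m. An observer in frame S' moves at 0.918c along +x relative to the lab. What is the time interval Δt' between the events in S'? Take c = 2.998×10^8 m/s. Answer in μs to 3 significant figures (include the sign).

γ = 1/√(1 − 0.918²) = 2.5216
Δt' = γ(Δt − vΔx/c²) = 2.5216 × (35.4 μs − 0.918×7930 m / (2.998×10^8 m/s))
= 2.5216 × (11.118 μs) = 28.0 μs

Δt' ≈ 28.0 μs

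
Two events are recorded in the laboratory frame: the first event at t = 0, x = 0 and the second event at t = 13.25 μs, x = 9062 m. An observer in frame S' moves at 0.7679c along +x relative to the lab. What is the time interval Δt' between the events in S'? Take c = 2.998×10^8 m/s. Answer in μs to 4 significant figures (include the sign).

γ = 1/√(1 − 0.7679²) = 1.56111
Δt' = γ(Δt − vΔx/c²) = 1.56111 × (13.25 μs − 0.7679×9062 m / (2.998×10^8 m/s))
= 1.56111 × (-9.96117 μs) = -15.55 μs

Δt' ≈ -15.55 μs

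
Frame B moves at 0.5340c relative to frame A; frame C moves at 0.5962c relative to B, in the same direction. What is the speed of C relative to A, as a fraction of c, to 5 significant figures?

Compose boost 2: (0.5962 + 0.5340)/(1 + 0.5962×0.5340) = 1.1302/1.318371 = 0.85727

u ≈ 0.85727c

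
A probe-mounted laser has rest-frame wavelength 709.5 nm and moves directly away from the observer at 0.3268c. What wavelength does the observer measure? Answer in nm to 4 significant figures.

λ_obs ≈ 996.1 nm

Relativistic Doppler: λ_obs = λ_src √((1+β)/(1−β))
= 709.5 × √(1.32680/0.673200) = 709.5 × 1.40388 = 996.1 nm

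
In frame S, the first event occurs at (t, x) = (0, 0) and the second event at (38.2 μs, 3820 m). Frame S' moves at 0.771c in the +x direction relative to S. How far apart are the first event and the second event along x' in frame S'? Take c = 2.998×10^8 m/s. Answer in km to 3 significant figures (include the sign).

γ = 1/√(1 − 0.771²) = 1.5703
Δx' = γ(Δx − vΔt) = 1.5703 × (3820 m − 0.771×(2.998×10^8 m/s)×38.2×10^-6 s)
= 1.5703 × (-5009.8 m) = -7.87 km

Δx' ≈ -7.87 km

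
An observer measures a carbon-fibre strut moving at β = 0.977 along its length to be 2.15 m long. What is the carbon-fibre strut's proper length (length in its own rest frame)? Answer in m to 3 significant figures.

L₀ ≈ 10.1 m

γ = 1/√(1 − 0.977²) = 4.6896
L₀ = γL = 4.6896 × 2.15 = 10.1 m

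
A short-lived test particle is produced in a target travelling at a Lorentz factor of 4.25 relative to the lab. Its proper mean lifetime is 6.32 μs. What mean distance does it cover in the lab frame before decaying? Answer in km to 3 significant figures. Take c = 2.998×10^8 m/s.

d ≈ 7.83 km

β = √(1 − 1/γ²) = √(1 − 1/4.25²) = 0.97192
Dilated lifetime: Δt = γτ₀ = 4.25 × 6.32 μs = 26.860 μs
d = vΔt = 0.97192c × 26.860 μs = 2.9138×10^8 m/s × 2.6860×10^-5 s = 7.83 km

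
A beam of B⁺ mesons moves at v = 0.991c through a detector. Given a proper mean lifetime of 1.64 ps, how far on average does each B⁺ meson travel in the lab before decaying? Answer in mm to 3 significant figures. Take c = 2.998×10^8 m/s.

d ≈ 3.64 mm

γ = 1/√(1 − 0.991²) = 7.4704
Dilated lifetime: Δt = γτ₀ = 7.4704 × 1.64 ps = 12.251 ps
d = vΔt = 0.991c × 12.251 ps = 2.9710×10^8 m/s × 1.2251×10^-11 s = 3.64 mm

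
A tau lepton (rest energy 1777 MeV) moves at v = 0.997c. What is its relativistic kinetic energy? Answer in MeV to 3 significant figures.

K ≈ 21200 MeV

γ = 1/√(1 − 0.997²) = 12.920
K = (γ − 1)m₀c² = (12.920 − 1) × 1777 MeV = 11.920 × 1777 MeV = 21200 MeV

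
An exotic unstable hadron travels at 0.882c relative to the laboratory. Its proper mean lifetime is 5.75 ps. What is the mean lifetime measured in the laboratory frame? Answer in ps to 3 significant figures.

γ = 1/√(1 − 0.882²) = 2.1220
Time dilation: Δt = γτ₀ = 2.1220 × 5.75 ps = 12.2 ps

Δt ≈ 12.2 ps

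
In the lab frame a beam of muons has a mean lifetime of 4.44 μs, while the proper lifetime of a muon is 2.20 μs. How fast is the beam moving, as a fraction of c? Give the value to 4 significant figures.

β ≈ 0.8686

γ = Δt/τ₀ = 4.44/2.20 = 2.01818
β = √(1 − 1/γ²) = √(1 − 1/2.01818²) = 0.8686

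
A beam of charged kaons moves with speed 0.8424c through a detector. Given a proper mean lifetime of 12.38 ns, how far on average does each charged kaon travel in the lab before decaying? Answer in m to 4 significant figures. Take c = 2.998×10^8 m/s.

d ≈ 5.802 m

γ = 1/√(1 − 0.8424²) = 1.85579
Dilated lifetime: Δt = γτ₀ = 1.85579 × 12.38 ns = 22.9747 ns
d = vΔt = 0.8424c × 22.9747 ns = 2.52552×10^8 m/s × 2.29747×10^-8 s = 5.802 m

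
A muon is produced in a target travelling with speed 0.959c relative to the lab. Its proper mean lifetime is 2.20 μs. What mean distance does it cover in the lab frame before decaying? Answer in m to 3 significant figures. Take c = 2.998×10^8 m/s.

γ = 1/√(1 − 0.959²) = 3.5285
Dilated lifetime: Δt = γτ₀ = 3.5285 × 2.20 μs = 7.7627 μs
d = vΔt = 0.959c × 7.7627 μs = 2.8751×10^8 m/s × 7.7627×10^-6 s = 2230 m

d ≈ 2230 m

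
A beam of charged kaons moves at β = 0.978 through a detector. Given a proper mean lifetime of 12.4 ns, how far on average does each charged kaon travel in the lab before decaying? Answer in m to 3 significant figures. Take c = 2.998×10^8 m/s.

γ = 1/√(1 − 0.978²) = 4.7938
Dilated lifetime: Δt = γτ₀ = 4.7938 × 12.4 ns = 59.443 ns
d = vΔt = 0.978c × 59.443 ns = 2.9320×10^8 m/s × 5.9443×10^-8 s = 17.4 m

d ≈ 17.4 m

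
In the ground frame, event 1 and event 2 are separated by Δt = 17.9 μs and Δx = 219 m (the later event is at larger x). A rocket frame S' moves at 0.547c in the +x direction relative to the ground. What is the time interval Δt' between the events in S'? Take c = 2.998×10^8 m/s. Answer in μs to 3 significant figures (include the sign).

γ = 1/√(1 − 0.547²) = 1.1946
Δt' = γ(Δt − vΔx/c²) = 1.1946 × (17.9 μs − 0.547×219 m / (2.998×10^8 m/s))
= 1.1946 × (17.500 μs) = 20.9 μs

Δt' ≈ 20.9 μs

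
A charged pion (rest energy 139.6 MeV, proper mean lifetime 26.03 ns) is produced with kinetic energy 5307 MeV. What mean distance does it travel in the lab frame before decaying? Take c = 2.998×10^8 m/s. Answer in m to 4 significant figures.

γ = 1 + K/(m₀c²) = 1 + 5307/139.6 = 39.0158
β = √(1 − 1/γ²) = 0.999671
Dilated lifetime: γτ₀ = 39.0158 × 26.03 ns = 1015.58 ns
d = βc·γτ₀ = 0.999671 × (2.998×10^8 m/s) × 1.01558×10^-6 s = 304.4 m

d ≈ 304.4 m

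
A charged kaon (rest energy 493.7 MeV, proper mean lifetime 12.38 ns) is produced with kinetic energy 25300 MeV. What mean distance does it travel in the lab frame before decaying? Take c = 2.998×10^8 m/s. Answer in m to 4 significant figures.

γ = 1 + K/(m₀c²) = 1 + 25300/493.7 = 52.2457
β = √(1 − 1/γ²) = 0.999817
Dilated lifetime: γτ₀ = 52.2457 × 12.38 ns = 646.802 ns
d = βc·γτ₀ = 0.999817 × (2.998×10^8 m/s) × 6.46802×10^-7 s = 193.9 m

d ≈ 193.9 m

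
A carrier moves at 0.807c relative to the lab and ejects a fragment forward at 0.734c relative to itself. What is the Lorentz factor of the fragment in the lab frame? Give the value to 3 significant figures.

γ ≈ 3.97

u_lab = (0.734 + 0.807)/(1 + 0.734×0.807) = 1.541/1.59234 = 0.967759
γ = 1/√(1 − 0.967759²) = 3.97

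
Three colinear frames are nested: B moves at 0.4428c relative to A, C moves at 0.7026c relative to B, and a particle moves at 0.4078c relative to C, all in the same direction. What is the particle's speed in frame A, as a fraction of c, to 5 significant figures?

Compose boost 2: (0.7026 + 0.4428)/(1 + 0.7026×0.4428) = 1.1454/1.311111 = 0.8736101
Compose boost 3: (0.4078 + 0.8736101)/(1 + 0.4078×0.8736101) = 1.281410/1.356258 = 0.94481

u ≈ 0.94481c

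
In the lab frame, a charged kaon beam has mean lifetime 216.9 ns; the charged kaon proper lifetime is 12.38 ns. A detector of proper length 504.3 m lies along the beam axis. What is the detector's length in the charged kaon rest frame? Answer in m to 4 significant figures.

L ≈ 28.78 m

Time dilation ⇒ γ = Δt/τ₀ = 216.9/12.38 = 17.5202
Length contraction: L = L₀/γ = 504.3/17.5202 = 28.78 m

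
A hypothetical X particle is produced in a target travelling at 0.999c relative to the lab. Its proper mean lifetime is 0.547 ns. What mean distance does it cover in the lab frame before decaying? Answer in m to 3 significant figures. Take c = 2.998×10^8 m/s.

d ≈ 3.66 m

γ = 1/√(1 − 0.999²) = 22.366
Dilated lifetime: Δt = γτ₀ = 22.366 × 0.547 ns = 12.234 ns
d = vΔt = 0.999c × 12.234 ns = 2.9950×10^8 m/s × 1.2234×10^-8 s = 3.66 m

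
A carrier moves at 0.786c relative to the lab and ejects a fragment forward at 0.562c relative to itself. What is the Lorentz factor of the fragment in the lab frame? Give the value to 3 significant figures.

u_lab = (0.562 + 0.786)/(1 + 0.562×0.786) = 1.348/1.44173 = 0.934987
γ = 1/√(1 − 0.934987²) = 2.82

γ ≈ 2.82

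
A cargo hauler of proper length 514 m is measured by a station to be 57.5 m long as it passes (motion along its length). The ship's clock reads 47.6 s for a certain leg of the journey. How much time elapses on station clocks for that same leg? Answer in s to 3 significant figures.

Δt ≈ 426 s

Length contraction ⇒ γ = L₀/L = 514/57.5 = 8.9391
Time dilation: Δt = γτ₀ = 8.9391 × 47.6 s = 426 s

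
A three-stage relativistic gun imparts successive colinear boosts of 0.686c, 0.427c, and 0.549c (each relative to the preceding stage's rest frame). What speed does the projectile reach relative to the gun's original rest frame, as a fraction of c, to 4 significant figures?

u ≈ 0.9574c

Compose boost 2: (0.427 + 0.686)/(1 + 0.427×0.686) = 1.113/1.29292 = 0.860841
Compose boost 3: (0.549 + 0.860841)/(1 + 0.549×0.860841) = 1.40984/1.47260 = 0.9574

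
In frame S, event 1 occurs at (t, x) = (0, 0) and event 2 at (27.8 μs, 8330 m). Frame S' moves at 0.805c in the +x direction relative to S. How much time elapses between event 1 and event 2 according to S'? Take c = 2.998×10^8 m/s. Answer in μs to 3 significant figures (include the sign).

γ = 1/√(1 − 0.805²) = 1.6856
Δt' = γ(Δt − vΔx/c²) = 1.6856 × (27.8 μs − 0.805×8330 m / (2.998×10^8 m/s))
= 1.6856 × (5.4329 μs) = 9.16 μs

Δt' ≈ 9.16 μs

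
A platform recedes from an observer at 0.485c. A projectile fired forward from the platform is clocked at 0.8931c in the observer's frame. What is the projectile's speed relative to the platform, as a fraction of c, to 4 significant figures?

u' ≈ 0.7199c

Inverse velocity addition: u' = (u − v)/(1 − uv/c²)
= (0.8931 − 0.485)/(1 − 0.8931×0.485) = 0.4081/0.566847 = 0.7199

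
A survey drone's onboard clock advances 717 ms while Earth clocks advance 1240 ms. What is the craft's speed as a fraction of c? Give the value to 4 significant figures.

β ≈ 0.8159

γ = Δt/τ₀ = 1240/717 = 1.72943
β = √(1 − 1/γ²) = √(1 − 1/1.72943²) = 0.8159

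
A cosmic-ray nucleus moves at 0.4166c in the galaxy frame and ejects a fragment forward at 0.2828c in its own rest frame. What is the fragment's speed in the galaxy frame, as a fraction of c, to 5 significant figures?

Compose boost 2: (0.2828 + 0.4166)/(1 + 0.2828×0.4166) = 0.69940/1.117814 = 0.62569

u ≈ 0.62569c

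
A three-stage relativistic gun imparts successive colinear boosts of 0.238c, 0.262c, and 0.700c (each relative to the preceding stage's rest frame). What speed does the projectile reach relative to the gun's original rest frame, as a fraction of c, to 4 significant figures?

Compose boost 2: (0.262 + 0.238)/(1 + 0.262×0.238) = 0.5000/1.06236 = 0.470652
Compose boost 3: (0.700 + 0.470652)/(1 + 0.700×0.470652) = 1.17065/1.32946 = 0.8805

u ≈ 0.8805c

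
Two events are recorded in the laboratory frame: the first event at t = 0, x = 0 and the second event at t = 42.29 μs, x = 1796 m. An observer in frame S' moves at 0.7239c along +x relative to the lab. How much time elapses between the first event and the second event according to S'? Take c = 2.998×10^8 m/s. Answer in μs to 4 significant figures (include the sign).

γ = 1/√(1 − 0.7239²) = 1.44948
Δt' = γ(Δt − vΔx/c²) = 1.44948 × (42.29 μs − 0.7239×1796 m / (2.998×10^8 m/s))
= 1.44948 × (37.9534 μs) = 55.01 μs

Δt' ≈ 55.01 μs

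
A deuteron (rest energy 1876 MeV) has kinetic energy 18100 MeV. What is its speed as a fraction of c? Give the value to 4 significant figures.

β ≈ 0.9956

γ = 1 + K/(m₀c²) = 1 + 18100/1876 = 10.6482
β = √(1 − 1/γ²) = 0.9956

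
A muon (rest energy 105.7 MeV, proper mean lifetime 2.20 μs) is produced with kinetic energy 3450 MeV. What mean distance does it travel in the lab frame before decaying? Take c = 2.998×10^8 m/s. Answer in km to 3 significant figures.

d ≈ 22.2 km

γ = 1 + K/(m₀c²) = 1 + 3450/105.7 = 33.640
β = √(1 − 1/γ²) = 0.99956
Dilated lifetime: γτ₀ = 33.640 × 2.20 μs = 74.007 μs
d = βc·γτ₀ = 0.99956 × (2.998×10^8 m/s) × 7.4007×10^-5 s = 22.2 km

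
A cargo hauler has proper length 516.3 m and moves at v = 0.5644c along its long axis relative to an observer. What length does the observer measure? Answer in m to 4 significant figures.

L ≈ 426.2 m

γ = 1/√(1 − 0.5644²) = 1.21138
Length contraction: L = L₀/γ = 516.3/1.21138 = 426.2 m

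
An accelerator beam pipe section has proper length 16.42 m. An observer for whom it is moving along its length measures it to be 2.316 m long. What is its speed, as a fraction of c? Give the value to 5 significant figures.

β ≈ 0.99000

γ = L₀/L = 16.42/2.316 = 7.089810
β = √(1 − 1/γ²) = 0.99000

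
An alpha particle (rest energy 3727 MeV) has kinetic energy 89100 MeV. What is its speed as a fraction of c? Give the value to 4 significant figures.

γ = 1 + K/(m₀c²) = 1 + 89100/3727 = 24.9066
β = √(1 − 1/γ²) = 0.9992

β ≈ 0.9992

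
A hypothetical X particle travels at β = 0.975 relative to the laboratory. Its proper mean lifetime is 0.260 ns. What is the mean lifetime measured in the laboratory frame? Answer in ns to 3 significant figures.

γ = 1/√(1 − 0.975²) = 4.5004
Time dilation: Δt = γτ₀ = 4.5004 × 0.260 ns = 1.17 ns

Δt ≈ 1.17 ns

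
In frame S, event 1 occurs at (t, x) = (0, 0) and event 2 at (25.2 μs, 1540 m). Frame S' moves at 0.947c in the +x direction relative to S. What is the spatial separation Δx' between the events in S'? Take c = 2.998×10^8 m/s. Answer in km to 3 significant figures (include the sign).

γ = 1/√(1 − 0.947²) = 3.1130
Δx' = γ(Δx − vΔt) = 3.1130 × (1540 m − 0.947×(2.998×10^8 m/s)×25.2×10^-6 s)
= 3.1130 × (-5614.5 m) = -17.5 km

Δx' ≈ -17.5 km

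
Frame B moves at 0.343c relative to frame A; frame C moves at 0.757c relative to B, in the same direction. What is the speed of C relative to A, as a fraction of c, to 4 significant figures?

Compose boost 2: (0.757 + 0.343)/(1 + 0.757×0.343) = 1.100/1.25965 = 0.8733

u ≈ 0.8733c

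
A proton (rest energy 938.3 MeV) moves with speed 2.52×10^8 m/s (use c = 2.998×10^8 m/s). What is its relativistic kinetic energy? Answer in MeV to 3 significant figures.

β = v/c = 2.52×10^8 / 2.998×10^8 = 0.84056
γ = 1/√(1 − 0.84056²) = 1.8460
K = (γ − 1)m₀c² = (1.8460 − 1) × 938.3 MeV = 0.84598 × 938.3 MeV = 794 MeV

K ≈ 794 MeV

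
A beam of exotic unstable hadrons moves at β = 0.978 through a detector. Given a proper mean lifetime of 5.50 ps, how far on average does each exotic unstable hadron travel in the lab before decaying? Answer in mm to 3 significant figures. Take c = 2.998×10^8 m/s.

d ≈ 7.73 mm

γ = 1/√(1 − 0.978²) = 4.7938
Dilated lifetime: Δt = γτ₀ = 4.7938 × 5.50 ps = 26.366 ps
d = vΔt = 0.978c × 26.366 ps = 2.9320×10^8 m/s × 2.6366×10^-11 s = 7.73 mm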